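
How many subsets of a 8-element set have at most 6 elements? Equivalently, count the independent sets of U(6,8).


Independent sets of U(6,8) are all subsets of size <= 6.
Count = C(8,0) + C(8,1) + C(8,2) + C(8,3) + C(8,4) + C(8,5) + C(8,6)
     = 1 + 8 + 28 + 56 + 70 + 56 + 28
     = 247.

247


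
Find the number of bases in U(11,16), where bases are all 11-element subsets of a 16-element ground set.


Bases of U(11,16) are all 11-element subsets of the 16-element ground set.
Number of bases = C(16,11).
(16 choose 11) = 4368.

4368


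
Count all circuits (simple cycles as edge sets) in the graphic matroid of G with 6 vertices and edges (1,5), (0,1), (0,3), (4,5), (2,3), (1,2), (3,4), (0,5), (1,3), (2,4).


A circuit in a graphic matroid = edge set of a simple cycle.
G has 6 vertices and 10 edges.
Enumerating all minimal edge subsets forming cycles...
Total circuits found: 23.

23


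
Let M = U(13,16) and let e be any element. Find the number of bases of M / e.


Contracting e from U(13,16) gives U(12,15).
Bases of U(12,15) = (15 choose 12) = 455.

455


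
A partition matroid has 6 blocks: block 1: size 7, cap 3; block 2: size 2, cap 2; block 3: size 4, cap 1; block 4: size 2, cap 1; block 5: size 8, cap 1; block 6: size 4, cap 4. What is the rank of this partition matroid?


Rank of a partition matroid = sum of min(|Si|, ci) for each block.
= min(7,3) + min(2,2) + min(4,1) + min(2,1) + min(8,1) + min(4,4)
= 3 + 2 + 1 + 1 + 1 + 4
= 12.

12


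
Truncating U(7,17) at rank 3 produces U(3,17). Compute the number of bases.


Truncating U(7,17) to rank 3 gives U(3,17).
Bases of U(3,17) are all 3-element subsets of 17 elements.
Number of bases = C(17,3) = 17! / (3! * 14!) = 680.

680


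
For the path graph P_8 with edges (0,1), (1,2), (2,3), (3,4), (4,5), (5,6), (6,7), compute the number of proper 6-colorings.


P(P_8, k) = k * (k-1)^(7).
P(6) = 6 * 5^7 = 6 * 78125 = 468750.

468750


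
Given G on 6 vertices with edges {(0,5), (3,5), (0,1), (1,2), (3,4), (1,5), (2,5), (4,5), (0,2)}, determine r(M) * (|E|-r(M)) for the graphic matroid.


r(M) = |V| - c = 6 - 1 = 5.
nullity = |E| - r(M) = 9 - 5 = 4.
Product = 5 * 4 = 20.

20


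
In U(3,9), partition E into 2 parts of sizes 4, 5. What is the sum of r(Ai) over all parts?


r(Ai) = min(|Ai|, 3) for each part.
Sum = min(4,3) + min(5,3)
    = 3 + 3
    = 6.

6


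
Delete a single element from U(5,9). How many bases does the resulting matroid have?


Deleting e from U(5,9) gives U(5,8) since n > r.
Bases of U(5,8) = (8 choose 5) = 56.

56


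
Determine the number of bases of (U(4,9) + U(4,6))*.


(M1+M2)* = M1* + M2*.
M1* = U(5,9), bases: C(9,5) = 126.
M2* = U(2,6), bases: C(6,2) = 15.
|B(M*)| = 126 * 15 = 1890.

1890


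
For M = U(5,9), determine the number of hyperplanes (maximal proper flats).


Hyperplanes of U(5,9) are flats of rank 4.
In a uniform matroid, these are exactly the (4)-element subsets.
Count = C(9,4) = 9! / (4! * 5!) = 126.

126


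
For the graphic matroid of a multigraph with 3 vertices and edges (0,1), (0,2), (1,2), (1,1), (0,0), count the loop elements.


In a graphic matroid, a loop is a self-loop edge (u,u) with rank 0.
Examining all 5 edges for self-loops...
Self-loops found: (1,1), (0,0)
Number of loops = 2.

2


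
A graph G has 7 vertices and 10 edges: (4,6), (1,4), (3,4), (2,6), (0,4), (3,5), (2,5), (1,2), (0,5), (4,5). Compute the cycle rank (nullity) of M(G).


Cycle rank (nullity) = |E| - r(M) = |E| - (|V| - c).
|E| = 10, |V| = 7, c = 1.
Nullity = 10 - (7 - 1) = 10 - 6 = 4.

4


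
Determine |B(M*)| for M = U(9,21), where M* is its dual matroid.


The dual of U(r,n) is U(n-r, n) = U(12,21).
Bases of U(12,21) are all (12)-element subsets.
|B(M*)| = C(21,12) = 21! / (12! * 9!) = 293930.

293930


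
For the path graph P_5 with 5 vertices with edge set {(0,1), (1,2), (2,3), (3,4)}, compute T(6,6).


A path on 5 vertices is a tree with 4 edges.
T(x,y) = x^(4) for any tree.
T(6,6) = 6^4 = 1296.

1296


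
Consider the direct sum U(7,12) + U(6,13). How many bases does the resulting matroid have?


Bases of a direct sum M1 + M2: |B| = |B(M1)| * |B(M2)|.
|B(U(7,12))| = C(12,7) = 792.
|B(U(6,13))| = C(13,6) = 1716.
Total bases = 792 * 1716 = 1359072.

1359072


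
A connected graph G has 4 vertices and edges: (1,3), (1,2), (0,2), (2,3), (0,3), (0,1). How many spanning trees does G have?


By Kirchhoff's matrix tree theorem, the number of spanning trees equals
the determinant of any cofactor of the Laplacian matrix L.
G has 4 vertices and 6 edges.
Computing the (3 x 3) cofactor determinant gives 16.

16


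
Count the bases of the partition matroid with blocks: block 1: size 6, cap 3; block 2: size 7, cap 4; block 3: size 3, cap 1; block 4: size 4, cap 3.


A basis picks exactly ci elements from block i.
Number of bases = product of C(|Si|, ci).
= C(6,3) * C(7,4) * C(3,1) * C(4,3)
= 20 * 35 * 3 * 4
= 8400.

8400


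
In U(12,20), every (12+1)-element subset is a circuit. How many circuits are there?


In U(12,20), circuits are the (13)-element subsets.
Any set of 13 elements is dependent, and removing any one element gives
an independent set of size 12, so it is a minimal dependent set.
Number of circuits = (20 choose 13) = 77520.

77520


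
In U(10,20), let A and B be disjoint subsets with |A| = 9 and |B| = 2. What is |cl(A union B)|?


|A union B| = 9 + 2 = 11 (disjoint).
In U(10,20), cl(S) = S if |S| < 10, else cl(S) = E.
Since 11 >= 10, cl(A union B) = E.
|cl(A union B)| = 20.

20


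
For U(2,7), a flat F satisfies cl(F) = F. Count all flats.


Flats of U(2,7): every subset of size < 2 is a flat, plus E itself.
Count = (7 choose 0) + (7 choose 1) + 1
     = 1 + 7 + 1
     = 9.

9


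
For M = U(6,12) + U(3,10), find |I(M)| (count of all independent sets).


For a direct sum, |I(M1+M2)| = |I(M1)| * |I(M2)|.
|I(U(6,12))| = sum C(12,k) for k=0..6 = 2510.
|I(U(3,10))| = sum C(10,k) for k=0..3 = 176.
Total = 2510 * 176 = 441760.

441760


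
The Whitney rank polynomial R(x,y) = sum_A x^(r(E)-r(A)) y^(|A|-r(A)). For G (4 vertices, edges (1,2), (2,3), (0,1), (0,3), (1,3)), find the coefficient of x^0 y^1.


R(x,y) = sum over A in 2^E of x^(r(E)-r(A)) * y^(|A|-r(A)).
G has 4 vertices, 5 edges. r(E) = 3.
Enumerate all 2^5 = 32 subsets.
Count subsets with r(E)-r(A)=0 and |A|-r(A)=1: 5.

5


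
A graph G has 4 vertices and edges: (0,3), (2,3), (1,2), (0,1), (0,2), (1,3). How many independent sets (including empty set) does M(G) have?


An independent set in a graphic matroid is an acyclic edge subset.
G has 4 vertices and 6 edges.
Enumerate all 2^6 = 64 subsets, checking for acyclicity.
Total independent sets = 38.

38


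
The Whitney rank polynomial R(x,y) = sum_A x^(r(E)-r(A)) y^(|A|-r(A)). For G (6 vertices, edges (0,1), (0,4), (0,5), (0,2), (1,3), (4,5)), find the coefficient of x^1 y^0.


R(x,y) = sum over A in 2^E of x^(r(E)-r(A)) * y^(|A|-r(A)).
G has 6 vertices, 6 edges. r(E) = 5.
Enumerate all 2^6 = 64 subsets.
Count subsets with r(E)-r(A)=1 and |A|-r(A)=0: 12.

12


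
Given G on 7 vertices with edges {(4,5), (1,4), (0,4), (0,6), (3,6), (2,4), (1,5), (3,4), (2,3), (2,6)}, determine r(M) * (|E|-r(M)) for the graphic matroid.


r(M) = |V| - c = 7 - 1 = 6.
nullity = |E| - r(M) = 10 - 6 = 4.
Product = 6 * 4 = 24.

24


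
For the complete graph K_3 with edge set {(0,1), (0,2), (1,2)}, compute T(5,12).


T(K_3; x,y) = x^2 + x + y.
T(5,12) = 25 + 5 + 12 = 42.

42


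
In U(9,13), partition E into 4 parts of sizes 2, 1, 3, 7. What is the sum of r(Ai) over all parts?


r(Ai) = min(|Ai|, 9) for each part.
Sum = min(2,9) + min(1,9) + min(3,9) + min(7,9)
    = 2 + 1 + 3 + 7
    = 13.

13


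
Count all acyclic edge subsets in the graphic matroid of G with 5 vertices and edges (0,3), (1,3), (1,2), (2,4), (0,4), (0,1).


An independent set in a graphic matroid is an acyclic edge subset.
G has 5 vertices and 6 edges.
Enumerate all 2^6 = 64 subsets, checking for acyclicity.
Total independent sets = 52.

52


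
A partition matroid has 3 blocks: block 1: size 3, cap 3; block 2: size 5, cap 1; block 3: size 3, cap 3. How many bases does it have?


A basis picks exactly ci elements from block i.
Number of bases = product of C(|Si|, ci).
= C(3,3) * C(5,1) * C(3,3)
= 1 * 5 * 1
= 5.

5


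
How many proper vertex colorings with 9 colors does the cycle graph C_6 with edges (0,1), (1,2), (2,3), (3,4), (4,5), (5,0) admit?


P(C_6, k) = (k-1)^6 + (-1)^6*(k-1).
P(9) = (8)^6 + 8
= 262144 + 8 = 262152.

262152


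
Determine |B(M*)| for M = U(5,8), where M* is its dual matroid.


The dual of U(r,n) is U(n-r, n) = U(3,8).
Bases of U(3,8) are all (3)-element subsets.
|B(M*)| = C(8,3) = 8! / (3! * 5!) = 56.

56


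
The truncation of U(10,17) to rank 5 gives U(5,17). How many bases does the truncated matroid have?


Truncating U(10,17) to rank 5 gives U(5,17).
Bases of U(5,17) are all 5-element subsets of 17 elements.
Number of bases = (17 choose 5) = 6188.

6188


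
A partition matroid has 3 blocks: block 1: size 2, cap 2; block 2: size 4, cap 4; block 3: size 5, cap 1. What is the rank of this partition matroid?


Rank of a partition matroid = sum of min(|Si|, ci) for each block.
= min(2,2) + min(4,4) + min(5,1)
= 2 + 4 + 1
= 7.

7


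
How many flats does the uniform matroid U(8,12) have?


Flats of U(8,12): every subset of size < 8 is a flat, plus E itself.
Count = (12 choose 0) + (12 choose 1) + (12 choose 2) + (12 choose 3) + (12 choose 4) + (12 choose 5) + (12 choose 6) + (12 choose 7) + 1
     = 1 + 12 + 66 + 220 + 495 + 792 + 924 + 792 + 1
     = 3303.

3303


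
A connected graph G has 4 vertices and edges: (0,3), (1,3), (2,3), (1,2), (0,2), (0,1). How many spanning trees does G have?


By Kirchhoff's matrix tree theorem, the number of spanning trees equals
the determinant of any cofactor of the Laplacian matrix L.
G has 4 vertices and 6 edges.
Computing the (3 x 3) cofactor determinant gives 16.

16


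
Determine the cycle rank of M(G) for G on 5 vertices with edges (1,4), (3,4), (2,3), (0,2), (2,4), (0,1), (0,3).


Cycle rank (nullity) = |E| - r(M) = |E| - (|V| - c).
|E| = 7, |V| = 5, c = 1.
Nullity = 7 - (5 - 1) = 7 - 4 = 3.

3


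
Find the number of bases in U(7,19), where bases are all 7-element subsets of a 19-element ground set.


Bases of U(7,19) are all 7-element subsets of the 19-element ground set.
Number of bases = C(19,7).
(19 choose 7) = 50388.

50388


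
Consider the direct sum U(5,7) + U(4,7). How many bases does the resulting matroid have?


Bases of a direct sum M1 + M2: |B| = |B(M1)| * |B(M2)|.
|B(U(5,7))| = C(7,5) = 21.
|B(U(4,7))| = C(7,4) = 35.
Total bases = 21 * 35 = 735.

735


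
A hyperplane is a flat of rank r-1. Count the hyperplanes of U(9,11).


Hyperplanes of U(9,11) are flats of rank 8.
In a uniform matroid, these are exactly the (8)-element subsets.
Count = C(11,8) = 165.

165


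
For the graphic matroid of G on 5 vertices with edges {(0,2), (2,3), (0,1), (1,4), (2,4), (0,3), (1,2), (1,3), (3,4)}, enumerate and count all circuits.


A circuit in a graphic matroid = edge set of a simple cycle.
G has 5 vertices and 9 edges.
Enumerating all minimal edge subsets forming cycles...
Total circuits found: 22.

22


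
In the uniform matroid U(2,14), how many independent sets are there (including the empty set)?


Independent sets of U(2,14) are all subsets of size <= 2.
Count = C(14,0) + C(14,1) + C(14,2)
     = 1 + 14 + 91
     = 106.

106


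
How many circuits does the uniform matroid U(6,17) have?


In U(6,17), circuits are the (7)-element subsets.
Any set of 7 elements is dependent, and removing any one element gives
an independent set of size 6, so it is a minimal dependent set.
Number of circuits = (17 choose 7) = 19448.

19448


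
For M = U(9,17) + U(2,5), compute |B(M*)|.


(M1+M2)* = M1* + M2*.
M1* = U(8,17), bases: C(17,8) = 24310.
M2* = U(3,5), bases: C(5,3) = 10.
|B(M*)| = 24310 * 10 = 243100.

243100


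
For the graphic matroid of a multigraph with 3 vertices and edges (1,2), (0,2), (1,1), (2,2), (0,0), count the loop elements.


In a graphic matroid, a loop is a self-loop edge (u,u) with rank 0.
Examining all 5 edges for self-loops...
Self-loops found: (1,1), (2,2), (0,0)
Number of loops = 3.

3


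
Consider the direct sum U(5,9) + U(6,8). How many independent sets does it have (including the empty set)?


For a direct sum, |I(M1+M2)| = |I(M1)| * |I(M2)|.
|I(U(5,9))| = sum C(9,k) for k=0..5 = 382.
|I(U(6,8))| = sum C(8,k) for k=0..6 = 247.
Total = 382 * 247 = 94354.

94354


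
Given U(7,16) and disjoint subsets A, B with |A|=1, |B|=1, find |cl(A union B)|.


|A union B| = 1 + 1 = 2 (disjoint).
In U(7,16), cl(S) = S if |S| < 7, else cl(S) = E.
Since 2 < 7, cl(A union B) = A union B.
|cl(A union B)| = 2.

2


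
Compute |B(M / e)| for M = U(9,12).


Contracting e from U(9,12) gives U(8,11).
Bases of U(8,11) = C(11,8) = 11! / (8! * 3!) = 165.

165


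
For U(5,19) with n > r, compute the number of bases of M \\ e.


Deleting e from U(5,19) gives U(5,18) since n > r.
Bases of U(5,18) = C(18,5) = 8568.

8568


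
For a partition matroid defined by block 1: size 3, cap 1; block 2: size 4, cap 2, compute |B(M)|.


A basis picks exactly ci elements from block i.
Number of bases = product of C(|Si|, ci).
= C(3,1) * C(4,2)
= 3 * 6
= 18.

18


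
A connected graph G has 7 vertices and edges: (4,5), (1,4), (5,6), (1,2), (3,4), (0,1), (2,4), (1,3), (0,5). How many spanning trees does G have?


By Kirchhoff's matrix tree theorem, the number of spanning trees equals
the determinant of any cofactor of the Laplacian matrix L.
G has 7 vertices and 9 edges.
Computing the (6 x 6) cofactor determinant gives 28.

28


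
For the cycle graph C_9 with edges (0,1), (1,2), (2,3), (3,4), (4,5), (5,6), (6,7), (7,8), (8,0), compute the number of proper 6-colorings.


P(C_9, k) = (k-1)^9 + (-1)^9*(k-1).
P(6) = (5)^9 - 5
= 1953125 - 5 = 1953120.

1953120


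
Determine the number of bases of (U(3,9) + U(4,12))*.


(M1+M2)* = M1* + M2*.
M1* = U(6,9), bases: C(9,6) = 84.
M2* = U(8,12), bases: C(12,8) = 495.
|B(M*)| = 84 * 495 = 41580.

41580


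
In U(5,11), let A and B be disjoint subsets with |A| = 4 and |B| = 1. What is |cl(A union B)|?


|A union B| = 4 + 1 = 5 (disjoint).
In U(5,11), cl(S) = S if |S| < 5, else cl(S) = E.
Since 5 >= 5, cl(A union B) = E.
|cl(A union B)| = 11.

11


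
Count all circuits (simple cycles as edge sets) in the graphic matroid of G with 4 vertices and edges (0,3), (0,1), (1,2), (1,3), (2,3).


A circuit in a graphic matroid = edge set of a simple cycle.
G has 4 vertices and 5 edges.
Enumerating all minimal edge subsets forming cycles...
Total circuits found: 3.

3


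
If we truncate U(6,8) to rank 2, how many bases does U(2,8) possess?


Truncating U(6,8) to rank 2 gives U(2,8).
Bases of U(2,8) are all 2-element subsets of 8 elements.
Number of bases = (8 choose 2) = 28.

28


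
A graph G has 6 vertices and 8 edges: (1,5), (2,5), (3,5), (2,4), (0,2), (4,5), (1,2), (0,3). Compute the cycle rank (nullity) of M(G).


Cycle rank (nullity) = |E| - r(M) = |E| - (|V| - c).
|E| = 8, |V| = 6, c = 1.
Nullity = 8 - (6 - 1) = 8 - 5 = 3.

3


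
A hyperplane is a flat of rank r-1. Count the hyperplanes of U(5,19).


Hyperplanes of U(5,19) are flats of rank 4.
In a uniform matroid, these are exactly the (4)-element subsets.
Count = C(19,4) = 19! / (4! * 15!) = 3876.

3876


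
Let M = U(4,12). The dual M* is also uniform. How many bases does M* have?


The dual of U(r,n) is U(n-r, n) = U(8,12).
Bases of U(8,12) are all (8)-element subsets.
|B(M*)| = (12 choose 8) = 495.

495


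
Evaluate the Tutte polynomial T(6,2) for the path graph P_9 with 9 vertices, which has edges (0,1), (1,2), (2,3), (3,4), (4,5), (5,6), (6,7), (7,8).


A path on 9 vertices is a tree with 8 edges.
T(x,y) = x^(8) for any tree.
T(6,2) = 6^8 = 1679616.

1679616


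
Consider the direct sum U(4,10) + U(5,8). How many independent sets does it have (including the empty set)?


For a direct sum, |I(M1+M2)| = |I(M1)| * |I(M2)|.
|I(U(4,10))| = sum C(10,k) for k=0..4 = 386.
|I(U(5,8))| = sum C(8,k) for k=0..5 = 219.
Total = 386 * 219 = 84534.

84534


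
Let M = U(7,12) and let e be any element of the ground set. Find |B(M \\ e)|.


Deleting e from U(7,12) gives U(7,11) since n > r.
Bases of U(7,11) = C(11,7) = 11! / (7! * 4!) = 330.

330


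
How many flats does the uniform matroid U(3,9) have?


Flats of U(3,9): every subset of size < 3 is a flat, plus E itself.
Count = C(9,0) + C(9,1) + C(9,2) + 1
     = 1 + 9 + 36 + 1
     = 47.

47


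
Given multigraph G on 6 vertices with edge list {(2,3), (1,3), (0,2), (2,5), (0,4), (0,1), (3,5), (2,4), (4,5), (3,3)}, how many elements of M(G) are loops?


In a graphic matroid, a loop is a self-loop edge (u,u) with rank 0.
Examining all 10 edges for self-loops...
Self-loops found: (3,3)
Number of loops = 1.

1


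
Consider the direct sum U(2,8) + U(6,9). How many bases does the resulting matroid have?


Bases of a direct sum M1 + M2: |B| = |B(M1)| * |B(M2)|.
|B(U(2,8))| = C(8,2) = 28.
|B(U(6,9))| = C(9,6) = 84.
Total bases = 28 * 84 = 2352.

2352


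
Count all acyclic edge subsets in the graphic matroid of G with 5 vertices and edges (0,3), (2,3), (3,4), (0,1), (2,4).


An independent set in a graphic matroid is an acyclic edge subset.
G has 5 vertices and 5 edges.
Enumerate all 2^5 = 32 subsets, checking for acyclicity.
Total independent sets = 28.

28


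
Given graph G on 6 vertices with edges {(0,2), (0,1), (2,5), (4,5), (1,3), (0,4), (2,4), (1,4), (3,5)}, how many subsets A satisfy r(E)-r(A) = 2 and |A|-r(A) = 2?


R(x,y) = sum over A in 2^E of x^(r(E)-r(A)) * y^(|A|-r(A)).
G has 6 vertices, 9 edges. r(E) = 5.
Enumerate all 2^9 = 512 subsets.
Count subsets with r(E)-r(A)=2 and |A|-r(A)=2: 2.

2


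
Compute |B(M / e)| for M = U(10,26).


Contracting e from U(10,26) gives U(9,25).
Bases of U(9,25) = C(25,9) = 2042975.

2042975


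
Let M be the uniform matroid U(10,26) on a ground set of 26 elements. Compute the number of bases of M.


Bases of U(10,26) are all 10-element subsets of the 26-element ground set.
Number of bases = C(26,10).
C(26,10) = 26! / (10! * 16!) = 5311735.

5311735


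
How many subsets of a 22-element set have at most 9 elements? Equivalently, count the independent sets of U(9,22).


Independent sets of U(9,22) are all subsets of size <= 9.
Count = (22 choose 0) + (22 choose 1) + (22 choose 2) + (22 choose 3) + (22 choose 4) + (22 choose 5) + (22 choose 6) + (22 choose 7) + (22 choose 8) + (22 choose 9)
     = 1 + 22 + 231 + 1540 + 7315 + 26334 + 74613 + 170544 + 319770 + 497420
     = 1097790.

1097790


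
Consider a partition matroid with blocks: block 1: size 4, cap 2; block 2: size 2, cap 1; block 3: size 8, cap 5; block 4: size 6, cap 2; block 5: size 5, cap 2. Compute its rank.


Rank of a partition matroid = sum of min(|Si|, ci) for each block.
= min(4,2) + min(2,1) + min(8,5) + min(6,2) + min(5,2)
= 2 + 1 + 5 + 2 + 2
= 12.

12


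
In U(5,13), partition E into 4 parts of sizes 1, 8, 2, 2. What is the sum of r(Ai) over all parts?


r(Ai) = min(|Ai|, 5) for each part.
Sum = min(1,5) + min(8,5) + min(2,5) + min(2,5)
    = 1 + 5 + 2 + 2
    = 10.

10


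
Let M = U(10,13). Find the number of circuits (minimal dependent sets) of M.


In U(10,13), circuits are the (11)-element subsets.
Any set of 11 elements is dependent, and removing any one element gives
an independent set of size 10, so it is a minimal dependent set.
Number of circuits = C(13,11) = 78.

78


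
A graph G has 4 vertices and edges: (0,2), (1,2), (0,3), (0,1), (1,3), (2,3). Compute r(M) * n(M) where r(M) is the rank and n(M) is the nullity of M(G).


r(M) = |V| - c = 4 - 1 = 3.
nullity = |E| - r(M) = 6 - 3 = 3.
Product = 3 * 3 = 9.

9


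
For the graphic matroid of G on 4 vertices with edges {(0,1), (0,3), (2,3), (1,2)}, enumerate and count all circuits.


A circuit in a graphic matroid = edge set of a simple cycle.
G has 4 vertices and 4 edges.
Enumerating all minimal edge subsets forming cycles...
Total circuits found: 1.

1


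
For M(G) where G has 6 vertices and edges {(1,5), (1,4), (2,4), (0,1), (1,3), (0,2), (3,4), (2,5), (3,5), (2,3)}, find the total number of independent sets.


An independent set in a graphic matroid is an acyclic edge subset.
G has 6 vertices and 10 edges.
Enumerate all 2^10 = 1024 subsets, checking for acyclicity.
Total independent sets = 466.

466


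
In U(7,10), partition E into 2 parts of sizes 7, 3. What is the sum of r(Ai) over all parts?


r(Ai) = min(|Ai|, 7) for each part.
Sum = min(7,7) + min(3,7)
    = 7 + 3
    = 10.

10


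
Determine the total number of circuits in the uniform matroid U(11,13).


In U(11,13), circuits are the (12)-element subsets.
Any set of 12 elements is dependent, and removing any one element gives
an independent set of size 11, so it is a minimal dependent set.
Number of circuits = C(13,12) = 13! / (12! * 1!) = 13.

13


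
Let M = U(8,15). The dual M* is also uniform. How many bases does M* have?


The dual of U(r,n) is U(n-r, n) = U(7,15).
Bases of U(7,15) are all (7)-element subsets.
|B(M*)| = C(15,7) = 6435.

6435


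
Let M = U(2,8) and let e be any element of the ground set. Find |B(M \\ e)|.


Deleting e from U(2,8) gives U(2,7) since n > r.
Bases of U(2,7) = C(7,2) = (7 * 6) / (1 * 2) = 21.

21


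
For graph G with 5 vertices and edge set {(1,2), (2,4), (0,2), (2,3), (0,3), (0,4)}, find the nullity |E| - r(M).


Cycle rank (nullity) = |E| - r(M) = |E| - (|V| - c).
|E| = 6, |V| = 5, c = 1.
Nullity = 6 - (5 - 1) = 6 - 4 = 2.

2


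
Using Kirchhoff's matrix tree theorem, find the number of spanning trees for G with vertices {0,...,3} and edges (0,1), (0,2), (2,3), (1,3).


By Kirchhoff's matrix tree theorem, the number of spanning trees equals
the determinant of any cofactor of the Laplacian matrix L.
G has 4 vertices and 4 edges.
Computing the (3 x 3) cofactor determinant gives 4.

4


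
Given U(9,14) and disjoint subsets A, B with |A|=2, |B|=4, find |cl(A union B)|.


|A union B| = 2 + 4 = 6 (disjoint).
In U(9,14), cl(S) = S if |S| < 9, else cl(S) = E.
Since 6 < 9, cl(A union B) = A union B.
|cl(A union B)| = 6.

6


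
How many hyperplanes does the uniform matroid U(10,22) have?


Hyperplanes of U(10,22) are flats of rank 9.
In a uniform matroid, these are exactly the (9)-element subsets.
Count = (22 choose 9) = 497420.

497420


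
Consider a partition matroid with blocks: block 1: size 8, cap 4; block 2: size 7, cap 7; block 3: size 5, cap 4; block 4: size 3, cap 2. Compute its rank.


Rank of a partition matroid = sum of min(|Si|, ci) for each block.
= min(8,4) + min(7,7) + min(5,4) + min(3,2)
= 4 + 7 + 4 + 2
= 17.

17


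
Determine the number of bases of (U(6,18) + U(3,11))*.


(M1+M2)* = M1* + M2*.
M1* = U(12,18), bases: C(18,12) = 18564.
M2* = U(8,11), bases: C(11,8) = 165.
|B(M*)| = 18564 * 165 = 3063060.

3063060


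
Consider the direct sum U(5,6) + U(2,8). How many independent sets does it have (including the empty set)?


For a direct sum, |I(M1+M2)| = |I(M1)| * |I(M2)|.
|I(U(5,6))| = sum C(6,k) for k=0..5 = 63.
|I(U(2,8))| = sum C(8,k) for k=0..2 = 37.
Total = 63 * 37 = 2331.

2331


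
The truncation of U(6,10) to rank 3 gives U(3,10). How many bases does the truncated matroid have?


Truncating U(6,10) to rank 3 gives U(3,10).
Bases of U(3,10) are all 3-element subsets of 10 elements.
Number of bases = C(10,3) = (10 * 9 * 8) / (1 * 2 * 3) = 120.

120


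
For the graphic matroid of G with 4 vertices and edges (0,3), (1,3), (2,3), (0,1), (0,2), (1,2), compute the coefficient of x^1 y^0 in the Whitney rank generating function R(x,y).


R(x,y) = sum over A in 2^E of x^(r(E)-r(A)) * y^(|A|-r(A)).
G has 4 vertices, 6 edges. r(E) = 3.
Enumerate all 2^6 = 64 subsets.
Count subsets with r(E)-r(A)=1 and |A|-r(A)=0: 15.

15


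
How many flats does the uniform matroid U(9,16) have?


Flats of U(9,16): every subset of size < 9 is a flat, plus E itself.
Count = C(16,0) + C(16,1) + C(16,2) + C(16,3) + C(16,4) + C(16,5) + C(16,6) + C(16,7) + C(16,8) + 1
     = 1 + 16 + 120 + 560 + 1820 + 4368 + 8008 + 11440 + 12870 + 1
     = 39204.

39204


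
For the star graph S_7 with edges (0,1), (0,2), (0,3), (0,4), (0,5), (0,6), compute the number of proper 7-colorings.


P(tree, k) = k * (k-1)^(6) for any tree on 7 vertices.
P(7) = 7 * 6^6 = 7 * 46656 = 326592.

326592


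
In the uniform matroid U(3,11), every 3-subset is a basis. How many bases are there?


Bases of U(3,11) are all 3-element subsets of the 11-element ground set.
Number of bases = C(11,3).
C(11,3) = (11 * 10 * 9) / (1 * 2 * 3) = 165.

165


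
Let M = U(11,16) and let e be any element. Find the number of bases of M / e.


Contracting e from U(11,16) gives U(10,15).
Bases of U(10,15) = (15 choose 10) = 3003.

3003


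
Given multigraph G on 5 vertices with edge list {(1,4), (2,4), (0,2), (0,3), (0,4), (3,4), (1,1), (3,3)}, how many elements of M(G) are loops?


In a graphic matroid, a loop is a self-loop edge (u,u) with rank 0.
Examining all 8 edges for self-loops...
Self-loops found: (1,1), (3,3)
Number of loops = 2.

2


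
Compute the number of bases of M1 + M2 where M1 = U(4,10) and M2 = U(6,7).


Bases of a direct sum M1 + M2: |B| = |B(M1)| * |B(M2)|.
|B(U(4,10))| = C(10,4) = 210.
|B(U(6,7))| = C(7,6) = 7.
Total bases = 210 * 7 = 1470.

1470


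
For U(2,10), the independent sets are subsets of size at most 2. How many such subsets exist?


Independent sets of U(2,10) are all subsets of size <= 2.
Count = (10 choose 0) + (10 choose 1) + (10 choose 2)
     = 1 + 10 + 45
     = 56.

56


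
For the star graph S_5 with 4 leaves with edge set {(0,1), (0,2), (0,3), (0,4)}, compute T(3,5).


A star on 5 vertices is a tree with 4 edges.
T(x,y) = x^(4) for any tree.
T(3,5) = 3^4 = 81.

81


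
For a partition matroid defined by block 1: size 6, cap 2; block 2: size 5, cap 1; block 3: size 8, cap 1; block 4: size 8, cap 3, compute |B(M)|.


A basis picks exactly ci elements from block i.
Number of bases = product of C(|Si|, ci).
= C(6,2) * C(5,1) * C(8,1) * C(8,3)
= 15 * 5 * 8 * 56
= 33600.

33600


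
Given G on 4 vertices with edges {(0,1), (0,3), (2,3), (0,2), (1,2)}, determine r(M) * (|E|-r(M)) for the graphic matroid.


r(M) = |V| - c = 4 - 1 = 3.
nullity = |E| - r(M) = 5 - 3 = 2.
Product = 3 * 2 = 6.

6


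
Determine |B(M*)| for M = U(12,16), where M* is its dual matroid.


The dual of U(r,n) is U(n-r, n) = U(4,16).
Bases of U(4,16) are all (4)-element subsets.
|B(M*)| = (16 choose 4) = 1820.

1820


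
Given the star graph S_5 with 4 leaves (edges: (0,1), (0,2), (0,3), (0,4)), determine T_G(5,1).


A star on 5 vertices is a tree with 4 edges.
T(x,y) = x^(4) for any tree.
T(5,1) = 5^4 = 625.

625


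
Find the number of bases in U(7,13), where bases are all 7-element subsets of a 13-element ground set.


Bases of U(7,13) are all 7-element subsets of the 13-element ground set.
Number of bases = C(13,7).
C(13,7) = 1716.

1716


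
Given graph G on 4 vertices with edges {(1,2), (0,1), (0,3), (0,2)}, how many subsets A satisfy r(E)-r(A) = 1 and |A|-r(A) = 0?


R(x,y) = sum over A in 2^E of x^(r(E)-r(A)) * y^(|A|-r(A)).
G has 4 vertices, 4 edges. r(E) = 3.
Enumerate all 2^4 = 16 subsets.
Count subsets with r(E)-r(A)=1 and |A|-r(A)=0: 6.

6


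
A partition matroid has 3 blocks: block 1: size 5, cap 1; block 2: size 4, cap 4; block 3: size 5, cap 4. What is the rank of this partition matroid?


Rank of a partition matroid = sum of min(|Si|, ci) for each block.
= min(5,1) + min(4,4) + min(5,4)
= 1 + 4 + 4
= 9.

9


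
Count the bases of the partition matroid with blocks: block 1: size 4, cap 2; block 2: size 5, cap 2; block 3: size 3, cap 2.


A basis picks exactly ci elements from block i.
Number of bases = product of C(|Si|, ci).
= C(4,2) * C(5,2) * C(3,2)
= 6 * 10 * 3
= 180.

180


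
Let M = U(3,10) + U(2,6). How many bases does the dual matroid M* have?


(M1+M2)* = M1* + M2*.
M1* = U(7,10), bases: C(10,7) = 120.
M2* = U(4,6), bases: C(6,4) = 15.
|B(M*)| = 120 * 15 = 1800.

1800


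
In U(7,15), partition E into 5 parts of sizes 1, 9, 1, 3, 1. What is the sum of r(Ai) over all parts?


r(Ai) = min(|Ai|, 7) for each part.
Sum = min(1,7) + min(9,7) + min(1,7) + min(3,7) + min(1,7)
    = 1 + 7 + 1 + 3 + 1
    = 13.

13


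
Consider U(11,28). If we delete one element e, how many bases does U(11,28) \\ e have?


Deleting e from U(11,28) gives U(11,27) since n > r.
Bases of U(11,27) = C(27,11) = 13037895.

13037895


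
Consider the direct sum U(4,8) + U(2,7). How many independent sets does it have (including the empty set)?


For a direct sum, |I(M1+M2)| = |I(M1)| * |I(M2)|.
|I(U(4,8))| = sum C(8,k) for k=0..4 = 163.
|I(U(2,7))| = sum C(7,k) for k=0..2 = 29.
Total = 163 * 29 = 4727.

4727


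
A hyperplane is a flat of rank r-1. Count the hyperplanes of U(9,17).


Hyperplanes of U(9,17) are flats of rank 8.
In a uniform matroid, these are exactly the (8)-element subsets.
Count = C(17,8) = 17! / (8! * 9!) = 24310.

24310


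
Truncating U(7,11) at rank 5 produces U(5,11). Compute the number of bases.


Truncating U(7,11) to rank 5 gives U(5,11).
Bases of U(5,11) are all 5-element subsets of 11 elements.
Number of bases = C(11,5) = 11! / (5! * 6!) = 462.

462


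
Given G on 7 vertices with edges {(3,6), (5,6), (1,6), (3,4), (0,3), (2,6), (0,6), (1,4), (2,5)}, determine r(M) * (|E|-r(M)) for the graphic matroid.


r(M) = |V| - c = 7 - 1 = 6.
nullity = |E| - r(M) = 9 - 6 = 3.
Product = 6 * 3 = 18.

18


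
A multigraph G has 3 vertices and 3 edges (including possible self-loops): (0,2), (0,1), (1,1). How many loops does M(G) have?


In a graphic matroid, a loop is a self-loop edge (u,u) with rank 0.
Examining all 3 edges for self-loops...
Self-loops found: (1,1)
Number of loops = 1.

1


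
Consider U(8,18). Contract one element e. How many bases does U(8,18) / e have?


Contracting e from U(8,18) gives U(7,17).
Bases of U(7,17) = C(17,7) = 17! / (7! * 10!) = 19448.

19448


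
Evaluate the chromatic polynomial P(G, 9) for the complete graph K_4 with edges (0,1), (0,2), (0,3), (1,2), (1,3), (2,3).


P(K_4, k) = k(k-1)(k-2)...(k-3).
P(9) = (9) * (8) * (7) * (6) = 3024.

3024


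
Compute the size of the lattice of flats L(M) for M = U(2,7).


Flats of U(2,7): every subset of size < 2 is a flat, plus E itself.
Count = C(7,0) + C(7,1) + 1
     = 1 + 7 + 1
     = 9.

9


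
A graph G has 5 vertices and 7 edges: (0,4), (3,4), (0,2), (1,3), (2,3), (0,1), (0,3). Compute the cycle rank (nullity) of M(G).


Cycle rank (nullity) = |E| - r(M) = |E| - (|V| - c).
|E| = 7, |V| = 5, c = 1.
Nullity = 7 - (5 - 1) = 7 - 4 = 3.

3


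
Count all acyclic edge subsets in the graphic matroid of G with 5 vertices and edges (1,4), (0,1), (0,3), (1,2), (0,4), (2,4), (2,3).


An independent set in a graphic matroid is an acyclic edge subset.
G has 5 vertices and 7 edges.
Enumerate all 2^7 = 128 subsets, checking for acyclicity.
Total independent sets = 86.

86


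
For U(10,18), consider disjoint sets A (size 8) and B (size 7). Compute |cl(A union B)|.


|A union B| = 8 + 7 = 15 (disjoint).
In U(10,18), cl(S) = S if |S| < 10, else cl(S) = E.
Since 15 >= 10, cl(A union B) = E.
|cl(A union B)| = 18.

18


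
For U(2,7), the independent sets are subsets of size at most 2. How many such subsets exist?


Independent sets of U(2,7) are all subsets of size <= 2.
Count = (7 choose 0) + (7 choose 1) + (7 choose 2)
     = 1 + 7 + 21
     = 29.

29


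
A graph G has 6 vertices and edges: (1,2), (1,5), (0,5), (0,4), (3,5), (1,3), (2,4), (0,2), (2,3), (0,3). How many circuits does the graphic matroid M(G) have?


A circuit in a graphic matroid = edge set of a simple cycle.
G has 6 vertices and 10 edges.
Enumerating all minimal edge subsets forming cycles...
Total circuits found: 21.

21


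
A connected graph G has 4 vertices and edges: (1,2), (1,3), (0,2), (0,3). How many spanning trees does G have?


By Kirchhoff's matrix tree theorem, the number of spanning trees equals
the determinant of any cofactor of the Laplacian matrix L.
G has 4 vertices and 4 edges.
Computing the (3 x 3) cofactor determinant gives 4.

4


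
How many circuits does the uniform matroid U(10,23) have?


In U(10,23), circuits are the (11)-element subsets.
Any set of 11 elements is dependent, and removing any one element gives
an independent set of size 10, so it is a minimal dependent set.
Number of circuits = C(23,11) = 23! / (11! * 12!) = 1352078.

1352078


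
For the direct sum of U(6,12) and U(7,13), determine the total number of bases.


Bases of a direct sum M1 + M2: |B| = |B(M1)| * |B(M2)|.
|B(U(6,12))| = C(12,6) = 924.
|B(U(7,13))| = C(13,7) = 1716.
Total bases = 924 * 1716 = 1585584.

1585584


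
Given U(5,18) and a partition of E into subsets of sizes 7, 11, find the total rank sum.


r(Ai) = min(|Ai|, 5) for each part.
Sum = min(7,5) + min(11,5)
    = 5 + 5
    = 10.

10


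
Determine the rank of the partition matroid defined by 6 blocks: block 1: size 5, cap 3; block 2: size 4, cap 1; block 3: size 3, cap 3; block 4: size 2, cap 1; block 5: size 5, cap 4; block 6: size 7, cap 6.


Rank of a partition matroid = sum of min(|Si|, ci) for each block.
= min(5,3) + min(4,1) + min(3,3) + min(2,1) + min(5,4) + min(7,6)
= 3 + 1 + 3 + 1 + 4 + 6
= 18.

18


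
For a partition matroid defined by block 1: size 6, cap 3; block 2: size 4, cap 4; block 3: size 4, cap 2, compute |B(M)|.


A basis picks exactly ci elements from block i.
Number of bases = product of C(|Si|, ci).
= C(6,3) * C(4,4) * C(4,2)
= 20 * 1 * 6
= 120.

120


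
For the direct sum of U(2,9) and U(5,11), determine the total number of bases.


Bases of a direct sum M1 + M2: |B| = |B(M1)| * |B(M2)|.
|B(U(2,9))| = C(9,2) = 36.
|B(U(5,11))| = C(11,5) = 462.
Total bases = 36 * 462 = 16632.

16632


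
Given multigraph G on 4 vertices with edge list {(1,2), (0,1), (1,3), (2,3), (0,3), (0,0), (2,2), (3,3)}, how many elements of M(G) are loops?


In a graphic matroid, a loop is a self-loop edge (u,u) with rank 0.
Examining all 8 edges for self-loops...
Self-loops found: (0,0), (2,2), (3,3)
Number of loops = 3.

3


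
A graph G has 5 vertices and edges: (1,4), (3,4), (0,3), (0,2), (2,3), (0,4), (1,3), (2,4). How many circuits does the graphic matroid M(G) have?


A circuit in a graphic matroid = edge set of a simple cycle.
G has 5 vertices and 8 edges.
Enumerating all minimal edge subsets forming cycles...
Total circuits found: 12.

12


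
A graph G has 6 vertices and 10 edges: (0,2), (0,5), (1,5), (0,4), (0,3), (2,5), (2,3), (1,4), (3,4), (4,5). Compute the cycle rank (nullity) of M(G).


Cycle rank (nullity) = |E| - r(M) = |E| - (|V| - c).
|E| = 10, |V| = 6, c = 1.
Nullity = 10 - (6 - 1) = 10 - 5 = 5.

5


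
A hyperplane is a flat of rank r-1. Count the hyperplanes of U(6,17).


Hyperplanes of U(6,17) are flats of rank 5.
In a uniform matroid, these are exactly the (5)-element subsets.
Count = C(17,5) = 6188.

6188


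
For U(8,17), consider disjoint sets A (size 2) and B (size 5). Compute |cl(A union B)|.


|A union B| = 2 + 5 = 7 (disjoint).
In U(8,17), cl(S) = S if |S| < 8, else cl(S) = E.
Since 7 < 8, cl(A union B) = A union B.
|cl(A union B)| = 7.

7


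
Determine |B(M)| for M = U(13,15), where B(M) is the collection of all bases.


Bases of U(13,15) are all 13-element subsets of the 15-element ground set.
Number of bases = C(15,13).
C(15,13) = 105.

105


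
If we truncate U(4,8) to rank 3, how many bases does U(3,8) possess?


Truncating U(4,8) to rank 3 gives U(3,8).
Bases of U(3,8) are all 3-element subsets of 8 elements.
Number of bases = (8 choose 3) = 56.

56


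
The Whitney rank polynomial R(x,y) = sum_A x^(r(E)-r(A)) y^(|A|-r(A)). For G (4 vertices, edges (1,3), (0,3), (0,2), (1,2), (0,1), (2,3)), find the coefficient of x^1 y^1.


R(x,y) = sum over A in 2^E of x^(r(E)-r(A)) * y^(|A|-r(A)).
G has 4 vertices, 6 edges. r(E) = 3.
Enumerate all 2^6 = 64 subsets.
Count subsets with r(E)-r(A)=1 and |A|-r(A)=1: 4.

4


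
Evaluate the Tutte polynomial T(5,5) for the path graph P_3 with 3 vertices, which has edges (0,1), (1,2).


A path on 3 vertices is a tree with 2 edges.
T(x,y) = x^(2) for any tree.
T(5,5) = 5^2 = 25.

25


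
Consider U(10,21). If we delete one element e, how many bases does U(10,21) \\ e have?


Deleting e from U(10,21) gives U(10,20) since n > r.
Bases of U(10,20) = (20 choose 10) = 184756.

184756


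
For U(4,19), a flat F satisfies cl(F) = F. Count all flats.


Flats of U(4,19): every subset of size < 4 is a flat, plus E itself.
Count = (19 choose 0) + (19 choose 1) + (19 choose 2) + (19 choose 3) + 1
     = 1 + 19 + 171 + 969 + 1
     = 1161.

1161


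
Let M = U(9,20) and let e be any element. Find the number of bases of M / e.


Contracting e from U(9,20) gives U(8,19).
Bases of U(8,19) = C(19,8) = 19! / (8! * 11!) = 75582.

75582


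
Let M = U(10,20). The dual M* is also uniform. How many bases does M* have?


The dual of U(r,n) is U(n-r, n) = U(10,20).
Bases of U(10,20) are all (10)-element subsets.
|B(M*)| = (20 choose 10) = 184756.

184756


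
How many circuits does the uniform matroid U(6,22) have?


In U(6,22), circuits are the (7)-element subsets.
Any set of 7 elements is dependent, and removing any one element gives
an independent set of size 6, so it is a minimal dependent set.
Number of circuits = C(22,7) = 22! / (7! * 15!) = 170544.

170544


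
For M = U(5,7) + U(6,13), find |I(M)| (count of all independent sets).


For a direct sum, |I(M1+M2)| = |I(M1)| * |I(M2)|.
|I(U(5,7))| = sum C(7,k) for k=0..5 = 120.
|I(U(6,13))| = sum C(13,k) for k=0..6 = 4096.
Total = 120 * 4096 = 491520.

491520


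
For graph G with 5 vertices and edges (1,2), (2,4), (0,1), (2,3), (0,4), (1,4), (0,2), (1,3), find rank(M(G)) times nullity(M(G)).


r(M) = |V| - c = 5 - 1 = 4.
nullity = |E| - r(M) = 8 - 4 = 4.
Product = 4 * 4 = 16.

16


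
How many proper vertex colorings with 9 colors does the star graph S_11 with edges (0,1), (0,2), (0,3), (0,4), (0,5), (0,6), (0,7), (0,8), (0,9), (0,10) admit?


P(tree, k) = k * (k-1)^(10) for any tree on 11 vertices.
P(9) = 9 * 8^10 = 9 * 1073741824 = 9663676416.

9663676416


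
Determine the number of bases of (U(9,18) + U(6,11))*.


(M1+M2)* = M1* + M2*.
M1* = U(9,18), bases: C(18,9) = 48620.
M2* = U(5,11), bases: C(11,5) = 462.
|B(M*)| = 48620 * 462 = 22462440.

22462440


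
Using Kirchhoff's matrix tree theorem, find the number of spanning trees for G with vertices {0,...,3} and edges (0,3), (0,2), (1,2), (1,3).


By Kirchhoff's matrix tree theorem, the number of spanning trees equals
the determinant of any cofactor of the Laplacian matrix L.
G has 4 vertices and 4 edges.
Computing the (3 x 3) cofactor determinant gives 4.

4


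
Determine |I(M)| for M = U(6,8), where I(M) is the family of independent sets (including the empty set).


Independent sets of U(6,8) are all subsets of size <= 6.
Count = C(8,0) + C(8,1) + C(8,2) + C(8,3) + C(8,4) + C(8,5) + C(8,6)
     = 1 + 8 + 28 + 56 + 70 + 56 + 28
     = 247.

247


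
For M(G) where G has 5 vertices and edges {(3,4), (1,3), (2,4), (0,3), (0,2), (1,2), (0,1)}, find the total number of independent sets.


An independent set in a graphic matroid is an acyclic edge subset.
G has 5 vertices and 7 edges.
Enumerate all 2^7 = 128 subsets, checking for acyclicity.
Total independent sets = 86.

86
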